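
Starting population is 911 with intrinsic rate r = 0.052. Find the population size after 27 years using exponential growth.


r*t = 0.052 * 27 = 1.404
exp(1.404) = 4.07145
N = 911 * 4.07145 = 3709.09 ≈ 3709

3709


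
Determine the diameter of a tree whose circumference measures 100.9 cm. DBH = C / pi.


DBH = C / pi = 100.9 / 3.141593 = 32.1175 ≈ 32.12 cm

32.12 cm


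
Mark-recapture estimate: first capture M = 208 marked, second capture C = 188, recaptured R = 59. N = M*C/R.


N = M * C / R = 208 * 188 / 59 = 39104 / 59 = 662.78 ≈ 663

663 individuals


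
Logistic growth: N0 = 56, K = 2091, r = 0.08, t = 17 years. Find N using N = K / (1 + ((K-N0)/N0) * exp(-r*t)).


(K - N0)/N0 = (2091 - 56)/56 = 2035/56 = 36.3393
r*t = 0.08 * 17 = 1.36; exp(-1.36) = 0.256661
36.3393 * 0.256661 = 9.32688
1 + 9.32688 = 10.3269
N = 2091 / 10.3269 = 202.481 ≈ 202

202


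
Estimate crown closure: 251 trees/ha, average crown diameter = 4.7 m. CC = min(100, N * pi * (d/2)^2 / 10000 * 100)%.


(d/2)^2 = (4.7/2)^2 = 2.35^2 = 5.5225
Crown area = 3.141593 * 5.5225 = 17.3494 m^2
N * area / 10000 * 100 = 251 * 17.3494 / 10000 * 100 = 43.5470
CC = min(100, 43.5470) = 43.5470 ≈ 43.5%

43.5%


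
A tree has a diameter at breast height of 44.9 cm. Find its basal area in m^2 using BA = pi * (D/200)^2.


D/200 = 44.9/200 = 0.2245 m
(D/200)^2 = 0.2245^2 = 0.05040025
BA = 3.141593 * 0.05040025 = 0.158337 ≈ 0.1583 m^2

0.1583 m^2


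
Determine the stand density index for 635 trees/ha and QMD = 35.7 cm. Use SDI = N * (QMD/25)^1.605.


QMD/25 = 35.7/25 = 1.428
(1.428)^1.605 = exp(1.605 * ln(1.428)) = exp(1.605 * 0.356275) = exp(0.571821) = 1.77149
SDI = 635 * 1.77149 = 1124.90 ≈ 1125

1125


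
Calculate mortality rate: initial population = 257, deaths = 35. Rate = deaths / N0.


Mortality rate = 35 / 257 = 0.136187 ≈ 0.1362

0.1362


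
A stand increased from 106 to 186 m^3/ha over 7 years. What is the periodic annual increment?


PAI = (V2 - V1) / period = (186 - 106) / 7 = 80 / 7 = 11.4286 ≈ 11.43 m^3/ha/yr

11.43 m^3/ha/yr


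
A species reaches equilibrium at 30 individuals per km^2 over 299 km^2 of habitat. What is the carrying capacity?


K = 30 * 299 = 8970 individuals

8970 individuals


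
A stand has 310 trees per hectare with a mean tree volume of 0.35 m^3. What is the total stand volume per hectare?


V_stand = 310 * 0.35 = 108.5 m^3/ha

108.5 m^3/ha


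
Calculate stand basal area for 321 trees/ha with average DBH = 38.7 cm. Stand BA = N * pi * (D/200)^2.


(D/200)^2 = (38.7/200)^2 = 0.1935^2 = 0.03744225
Individual BA = 3.141593 * 0.03744225 = 0.117628 m^2
Stand BA = 321 * 0.117628 = 37.7586 ≈ 37.76 m^2/ha

37.76 m^2/ha


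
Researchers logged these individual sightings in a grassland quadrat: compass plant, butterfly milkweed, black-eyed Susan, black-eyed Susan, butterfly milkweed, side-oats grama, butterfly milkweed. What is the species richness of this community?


Total individuals logged = 7
Distinct species (count of individuals): compass plant (1), butterfly milkweed (3), black-eyed Susan (2), side-oats grama (1)
Species richness = number of distinct species = 4

4


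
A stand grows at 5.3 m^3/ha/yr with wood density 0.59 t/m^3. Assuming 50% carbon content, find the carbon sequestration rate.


C = 5.3 * 0.59 * 0.5 = 1.5635 ≈ 1.56 t C/ha/yr

1.56 t C/ha/yr


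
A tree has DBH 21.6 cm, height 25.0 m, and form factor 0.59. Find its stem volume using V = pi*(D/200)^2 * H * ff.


(D/200)^2 = (21.6/200)^2 = 0.108^2 = 0.011664
BA = 3.141593 * 0.011664 = 0.0366435 m^2
V = 0.0366435 * 25.0 * 0.59 = 0.540492 ≈ 0.540 m^3

0.540 m^3


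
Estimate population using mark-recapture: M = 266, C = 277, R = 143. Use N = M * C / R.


N = M * C / R = 266 * 277 / 143 = 73682 / 143 = 515.26 ≈ 515

515 individuals


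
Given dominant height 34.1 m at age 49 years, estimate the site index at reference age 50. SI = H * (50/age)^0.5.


50/49 = 1.02041
(1.02041)^0.5 = 1.01015
SI = 34.1 * 1.01015 = 34.4461 ≈ 34.4 m

34.4 m


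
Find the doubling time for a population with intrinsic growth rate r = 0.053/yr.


td = ln(2) / 0.053 = 0.693147 / 0.053 = 13.0782 ≈ 13.1 years

13.1 years


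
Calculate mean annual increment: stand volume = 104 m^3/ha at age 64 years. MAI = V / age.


MAI = 104 / 64 = 1.6250 ≈ 1.63 m^3/ha/yr

1.63 m^3/ha/yr


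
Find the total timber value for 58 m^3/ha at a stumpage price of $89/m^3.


Value = 58 * 89 = $5162/ha

$5162/ha


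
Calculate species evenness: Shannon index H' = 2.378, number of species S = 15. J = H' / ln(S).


ln(15) = 2.70805
J = H' / ln(S) = 2.378 / 2.70805 = 0.878123 ≈ 0.8781

0.8781


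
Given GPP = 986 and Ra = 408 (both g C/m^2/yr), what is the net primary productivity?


NPP = GPP - Ra = 986 - 408 = 578 g C/m^2/yr

578 g C/m^2/yr


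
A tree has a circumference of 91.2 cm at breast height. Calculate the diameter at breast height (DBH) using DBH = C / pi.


DBH = C / pi = 91.2 / 3.141593 = 29.0299 ≈ 29.03 cm

29.03 cm


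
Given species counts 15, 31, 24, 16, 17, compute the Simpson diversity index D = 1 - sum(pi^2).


Total N = 15 + 31 + 24 + 16 + 17 = 103
Per-species terms:
  p = 15/103 = 0.145631; p^2 = 0.145631^2 = 0.021208
  p = 31/103 = 0.300971; p^2 = 0.300971^2 = 0.090584
  p = 24/103 = 0.233010; p^2 = 0.233010^2 = 0.054294
  p = 16/103 = 0.155340; p^2 = 0.155340^2 = 0.024131
  p = 17/103 = 0.165049; p^2 = 0.165049^2 = 0.027241
sum(p^2) = 0.021208 + 0.090584 + 0.054294 + 0.024131 + 0.027241 = 0.217458
D = 1 - 0.217458 = 0.782542 ≈ 0.7825

0.7825


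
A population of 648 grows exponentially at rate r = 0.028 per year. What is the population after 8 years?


r*t = 0.028 * 8 = 0.224
exp(0.224) = 1.25107
N = 648 * 1.25107 = 810.693 ≈ 811

811


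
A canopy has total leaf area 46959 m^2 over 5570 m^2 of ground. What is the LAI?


LAI = 46959 / 5570 = 8.4307 ≈ 8.43

8.43


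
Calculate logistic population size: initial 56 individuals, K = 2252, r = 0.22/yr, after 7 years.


(K - N0)/N0 = (2252 - 56)/56 = 2196/56 = 39.2143
r*t = 0.22 * 7 = 1.54; exp(-1.54) = 0.214381
39.2143 * 0.214381 = 8.40680
1 + 8.40680 = 9.40680
N = 2252 / 9.40680 = 239.401 ≈ 239

239


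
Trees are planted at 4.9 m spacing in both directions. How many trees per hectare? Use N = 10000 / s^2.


N = 10000 / 4.9^2 = 10000 / 24.01 = 416.493 ≈ 416 trees/ha

416 trees/ha


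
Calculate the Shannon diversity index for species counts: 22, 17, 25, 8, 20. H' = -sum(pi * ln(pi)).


Total N = 22 + 17 + 25 + 8 + 20 = 92
Per-species terms:
  p = 22/92 = 0.239130; ln(p) = -1.430748; p*ln(p) = 0.239130 * (-1.430748) = -0.342135
  p = 17/92 = 0.184783; ln(p) = -1.688573; p*ln(p) = 0.184783 * (-1.688573) = -0.312020
  p = 25/92 = 0.271739; ln(p) = -1.302913; p*ln(p) = 0.271739 * (-1.302913) = -0.354052
  p = 8/92 = 0.086957; ln(p) = -2.442342; p*ln(p) = 0.086957 * (-2.442342) = -0.212379
  p = 20/92 = 0.217391; ln(p) = -1.526058; p*ln(p) = 0.217391 * (-1.526058) = -0.331751
sum(p*ln(p)) = (-0.342135) + (-0.312020) + (-0.354052) + (-0.212379) + (-0.331751) = -1.552337
H' = -(-1.552337) = 1.552337 ≈ 1.5523

1.5523


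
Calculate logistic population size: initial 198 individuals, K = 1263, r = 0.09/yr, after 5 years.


(K - N0)/N0 = (1263 - 198)/198 = 1065/198 = 5.37879
r*t = 0.09 * 5 = 0.45; exp(-0.45) = 0.637628
5.37879 * 0.637628 = 3.42967
1 + 3.42967 = 4.42967
N = 1263 / 4.42967 = 285.123 ≈ 285

285


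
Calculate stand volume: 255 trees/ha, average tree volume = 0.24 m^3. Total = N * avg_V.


V_stand = 255 * 0.24 = 61.2 m^3/ha

61.2 m^3/ha


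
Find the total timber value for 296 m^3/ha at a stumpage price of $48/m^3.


Value = 296 * 48 = $14208/ha

$14208/ha


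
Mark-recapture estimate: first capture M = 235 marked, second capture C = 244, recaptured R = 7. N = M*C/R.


N = M * C / R = 235 * 244 / 7 = 57340 / 7 = 8191.43 ≈ 8191

8191 individuals


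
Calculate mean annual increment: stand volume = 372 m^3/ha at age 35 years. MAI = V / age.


MAI = 372 / 35 = 10.6286 ≈ 10.63 m^3/ha/yr

10.63 m^3/ha/yr


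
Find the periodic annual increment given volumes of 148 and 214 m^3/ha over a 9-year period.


PAI = (V2 - V1) / period = (214 - 148) / 9 = 66 / 9 = 7.3333 ≈ 7.33 m^3/ha/yr

7.33 m^3/ha/yr


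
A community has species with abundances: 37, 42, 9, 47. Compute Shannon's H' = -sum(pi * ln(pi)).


Total N = 37 + 42 + 9 + 47 = 135
Per-species terms:
  p = 37/135 = 0.274074; ln(p) = -1.294357; p*ln(p) = 0.274074 * (-1.294357) = -0.354750
  p = 42/135 = 0.311111; ln(p) = -1.167606; p*ln(p) = 0.311111 * (-1.167606) = -0.363255
  p = 9/135 = 0.066667; ln(p) = -2.708045; p*ln(p) = 0.066667 * (-2.708045) = -0.180537
  p = 47/135 = 0.348148; ln(p) = -1.055128; p*ln(p) = 0.348148 * (-1.055128) = -0.367341
sum(p*ln(p)) = (-0.354750) + (-0.363255) + (-0.180537) + (-0.367341) = -1.265883
H' = -(-1.265883) = 1.265883 ≈ 1.2659

1.2659


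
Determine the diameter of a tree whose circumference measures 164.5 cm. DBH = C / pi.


DBH = C / pi = 164.5 / 3.141593 = 52.3620 ≈ 52.36 cm

52.36 cm


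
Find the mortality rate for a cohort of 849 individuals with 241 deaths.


Mortality rate = 241 / 849 = 0.283863 ≈ 0.2839

0.2839


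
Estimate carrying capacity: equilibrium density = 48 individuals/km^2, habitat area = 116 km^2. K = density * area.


K = 48 * 116 = 5568 individuals

5568 individuals


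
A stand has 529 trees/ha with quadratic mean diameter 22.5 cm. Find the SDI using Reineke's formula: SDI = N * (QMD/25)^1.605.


QMD/25 = 22.5/25 = 0.9
(0.9)^1.605 = exp(1.605 * ln(0.9)) = exp(1.605 * (-0.105361)) = exp(-0.169104) = 0.844421
SDI = 529 * 0.844421 = 446.699 ≈ 447

447


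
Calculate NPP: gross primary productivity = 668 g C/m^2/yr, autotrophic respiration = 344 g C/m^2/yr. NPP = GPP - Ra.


NPP = GPP - Ra = 668 - 344 = 324 g C/m^2/yr

324 g C/m^2/yr


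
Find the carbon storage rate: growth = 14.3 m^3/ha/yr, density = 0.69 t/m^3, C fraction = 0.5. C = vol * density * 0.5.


C = 14.3 * 0.69 * 0.5 = 4.9335 ≈ 4.93 t C/ha/yr

4.93 t C/ha/yr


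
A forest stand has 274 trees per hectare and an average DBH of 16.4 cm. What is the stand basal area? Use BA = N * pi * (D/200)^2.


(D/200)^2 = (16.4/200)^2 = 0.082^2 = 0.006724
Individual BA = 3.141593 * 0.006724 = 0.0211241 m^2
Stand BA = 274 * 0.0211241 = 5.78800 ≈ 5.79 m^2/ha

5.79 m^2/ha


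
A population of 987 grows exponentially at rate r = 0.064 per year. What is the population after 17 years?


r*t = 0.064 * 17 = 1.088
exp(1.088) = 2.96833
N = 987 * 2.96833 = 2929.74 ≈ 2930

2930


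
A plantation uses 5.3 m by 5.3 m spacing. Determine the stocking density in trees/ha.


N = 10000 / 5.3^2 = 10000 / 28.09 = 355.999 ≈ 356 trees/ha

356 trees/ha


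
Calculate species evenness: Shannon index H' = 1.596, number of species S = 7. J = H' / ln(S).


ln(7) = 1.94591
J = H' / ln(S) = 1.596 / 1.94591 = 0.820182 ≈ 0.8202

0.8202


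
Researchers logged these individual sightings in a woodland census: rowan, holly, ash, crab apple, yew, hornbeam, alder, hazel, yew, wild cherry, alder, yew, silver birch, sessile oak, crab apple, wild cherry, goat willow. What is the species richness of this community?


Total individuals logged = 17
Distinct species (count of individuals): rowan (1), holly (1), ash (1), crab apple (2), yew (3), hornbeam (1), alder (2), hazel (1), wild cherry (2), silver birch (1), sessile oak (1), goat willow (1)
Species richness = number of distinct species = 12

12


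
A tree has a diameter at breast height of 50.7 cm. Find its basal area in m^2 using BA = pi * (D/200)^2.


D/200 = 50.7/200 = 0.2535 m
(D/200)^2 = 0.2535^2 = 0.06426225
BA = 3.141593 * 0.06426225 = 0.201886 ≈ 0.2019 m^2

0.2019 m^2


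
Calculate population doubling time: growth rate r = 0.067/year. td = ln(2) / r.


td = ln(2) / 0.067 = 0.693147 / 0.067 = 10.3455 ≈ 10.3 years

10.3 years


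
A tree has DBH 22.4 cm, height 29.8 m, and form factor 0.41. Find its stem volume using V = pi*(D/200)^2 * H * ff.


(D/200)^2 = (22.4/200)^2 = 0.112^2 = 0.012544
BA = 3.141593 * 0.012544 = 0.0394081 m^2
V = 0.0394081 * 29.8 * 0.41 = 0.481488 ≈ 0.481 m^3

0.481 m^3


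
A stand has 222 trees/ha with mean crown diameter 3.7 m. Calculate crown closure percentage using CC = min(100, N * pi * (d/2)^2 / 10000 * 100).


(d/2)^2 = (3.7/2)^2 = 1.85^2 = 3.4225
Crown area = 3.141593 * 3.4225 = 10.7521 m^2
N * area / 10000 * 100 = 222 * 10.7521 / 10000 * 100 = 23.8697
CC = min(100, 23.8697) = 23.8697 ≈ 23.9%

23.9%


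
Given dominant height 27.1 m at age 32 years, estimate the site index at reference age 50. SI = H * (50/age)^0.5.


50/32 = 1.56250
(1.56250)^0.5 = 1.25000
SI = 27.1 * 1.25000 = 33.8750 ≈ 33.9 m

33.9 m


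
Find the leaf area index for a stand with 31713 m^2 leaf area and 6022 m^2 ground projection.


LAI = 31713 / 6022 = 5.2662 ≈ 5.27

5.27


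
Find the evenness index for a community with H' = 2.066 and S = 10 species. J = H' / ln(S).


ln(10) = 2.30259
J = H' / ln(S) = 2.066 / 2.30259 = 0.897250 ≈ 0.8973

0.8973


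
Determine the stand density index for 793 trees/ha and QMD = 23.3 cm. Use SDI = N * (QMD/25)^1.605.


QMD/25 = 23.3/25 = 0.932
(0.932)^1.605 = exp(1.605 * ln(0.932)) = exp(1.605 * (-0.0704225)) = exp(-0.113028) = 0.893126
SDI = 793 * 0.893126 = 708.249 ≈ 708

708


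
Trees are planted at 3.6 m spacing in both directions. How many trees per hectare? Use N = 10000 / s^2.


N = 10000 / 3.6^2 = 10000 / 12.96 = 771.605 ≈ 772 trees/ha

772 trees/ha


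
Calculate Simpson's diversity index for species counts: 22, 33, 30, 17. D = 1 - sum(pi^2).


Total N = 22 + 33 + 30 + 17 = 102
Per-species terms:
  p = 22/102 = 0.215686; p^2 = 0.215686^2 = 0.046520
  p = 33/102 = 0.323529; p^2 = 0.323529^2 = 0.104671
  p = 30/102 = 0.294118; p^2 = 0.294118^2 = 0.086505
  p = 17/102 = 0.166667; p^2 = 0.166667^2 = 0.027778
sum(p^2) = 0.046520 + 0.104671 + 0.086505 + 0.027778 = 0.265474
D = 1 - 0.265474 = 0.734526 ≈ 0.7345

0.7345


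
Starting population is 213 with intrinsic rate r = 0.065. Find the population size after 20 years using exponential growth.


r*t = 0.065 * 20 = 1.3
exp(1.3) = 3.66930
N = 213 * 3.66930 = 781.561 ≈ 782

782


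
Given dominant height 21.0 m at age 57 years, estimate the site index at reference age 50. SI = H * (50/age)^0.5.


50/57 = 0.877193
(0.877193)^0.5 = 0.936586
SI = 21.0 * 0.936586 = 19.6683 ≈ 19.7 m

19.7 m


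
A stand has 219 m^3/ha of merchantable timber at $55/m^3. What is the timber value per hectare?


Value = 219 * 55 = $12045/ha

$12045/ha


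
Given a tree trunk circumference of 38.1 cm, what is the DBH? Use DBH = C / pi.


DBH = C / pi = 38.1 / 3.141593 = 12.1276 ≈ 12.13 cm

12.13 cm


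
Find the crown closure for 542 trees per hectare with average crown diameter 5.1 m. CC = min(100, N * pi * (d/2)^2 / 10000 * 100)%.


(d/2)^2 = (5.1/2)^2 = 2.55^2 = 6.5025
Crown area = 3.141593 * 6.5025 = 20.4282 m^2
N * area / 10000 * 100 = 542 * 20.4282 / 10000 * 100 = 110.721
CC = min(100, 110.721) = 100%

100%


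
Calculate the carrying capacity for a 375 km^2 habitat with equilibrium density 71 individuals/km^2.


K = 71 * 375 = 26625 individuals

26625 individuals


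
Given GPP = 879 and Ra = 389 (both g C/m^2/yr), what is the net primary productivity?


NPP = GPP - Ra = 879 - 389 = 490 g C/m^2/yr

490 g C/m^2/yr


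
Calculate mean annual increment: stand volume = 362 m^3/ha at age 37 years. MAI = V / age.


MAI = 362 / 37 = 9.7838 ≈ 9.78 m^3/ha/yr

9.78 m^3/ha/yr


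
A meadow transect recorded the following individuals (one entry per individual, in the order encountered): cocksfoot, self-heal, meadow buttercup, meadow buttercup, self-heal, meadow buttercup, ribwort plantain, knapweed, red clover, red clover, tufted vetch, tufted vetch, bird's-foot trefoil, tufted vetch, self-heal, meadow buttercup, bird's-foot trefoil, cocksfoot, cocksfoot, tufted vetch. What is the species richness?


Total individuals logged = 20
Distinct species (count of individuals): cocksfoot (3), self-heal (3), meadow buttercup (4), ribwort plantain (1), knapweed (1), red clover (2), tufted vetch (4), bird's-foot trefoil (2)
Species richness = number of distinct species = 8

8


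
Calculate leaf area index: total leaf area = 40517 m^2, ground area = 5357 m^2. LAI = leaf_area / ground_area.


LAI = 40517 / 5357 = 7.5634 ≈ 7.56

7.56


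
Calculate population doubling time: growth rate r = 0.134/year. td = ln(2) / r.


td = ln(2) / 0.134 = 0.693147 / 0.134 = 5.17274 ≈ 5.2 years

5.2 years


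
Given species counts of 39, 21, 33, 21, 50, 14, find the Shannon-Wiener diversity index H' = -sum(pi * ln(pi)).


Total N = 39 + 21 + 33 + 21 + 50 + 14 = 178
Per-species terms:
  p = 39/178 = 0.219101; ln(p) = -1.518222; p*ln(p) = 0.219101 * (-1.518222) = -0.332644
  p = 21/178 = 0.117978; ln(p) = -2.137257; p*ln(p) = 0.117978 * (-2.137257) = -0.252149
  p = 33/178 = 0.185393; ln(p) = -1.685277; p*ln(p) = 0.185393 * (-1.685277) = -0.312439
  p = 21/178 = 0.117978; ln(p) = -2.137257; p*ln(p) = 0.117978 * (-2.137257) = -0.252149
  p = 50/178 = 0.280899; ln(p) = -1.269760; p*ln(p) = 0.280899 * (-1.269760) = -0.356674
  p = 14/178 = 0.078652; ln(p) = -2.542722; p*ln(p) = 0.078652 * (-2.542722) = -0.199990
sum(p*ln(p)) = (-0.332644) + (-0.252149) + (-0.312439) + (-0.252149) + (-0.356674) + (-0.199990) = -1.706045
H' = -(-1.706045) = 1.706045 ≈ 1.7060

1.7060


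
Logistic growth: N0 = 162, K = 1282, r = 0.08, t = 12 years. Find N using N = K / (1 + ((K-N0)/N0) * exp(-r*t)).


(K - N0)/N0 = (1282 - 162)/162 = 1120/162 = 6.91358
r*t = 0.08 * 12 = 0.96; exp(-0.96) = 0.382893
6.91358 * 0.382893 = 2.64716
1 + 2.64716 = 3.64716
N = 1282 / 3.64716 = 351.506 ≈ 352

352


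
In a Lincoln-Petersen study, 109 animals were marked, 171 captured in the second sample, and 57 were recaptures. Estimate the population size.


N = M * C / R = 109 * 171 / 57 = 18639 / 57 = 327

327 individuals


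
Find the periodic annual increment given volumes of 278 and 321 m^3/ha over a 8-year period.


PAI = (V2 - V1) / period = (321 - 278) / 8 = 43 / 8 = 5.3750 ≈ 5.38 m^3/ha/yr

5.38 m^3/ha/yr


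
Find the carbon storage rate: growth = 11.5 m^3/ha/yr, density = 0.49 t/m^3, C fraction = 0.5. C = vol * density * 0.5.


C = 11.5 * 0.49 * 0.5 = 2.8175 ≈ 2.82 t C/ha/yr

2.82 t C/ha/yr


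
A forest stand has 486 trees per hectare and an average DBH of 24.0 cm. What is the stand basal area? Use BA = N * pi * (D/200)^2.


(D/200)^2 = (24.0/200)^2 = 0.12^2 = 0.0144
Individual BA = 3.141593 * 0.0144 = 0.0452389 m^2
Stand BA = 486 * 0.0452389 = 21.9861 ≈ 21.99 m^2/ha

21.99 m^2/ha


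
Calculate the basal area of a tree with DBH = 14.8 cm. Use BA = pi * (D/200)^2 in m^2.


D/200 = 14.8/200 = 0.074 m
(D/200)^2 = 0.074^2 = 0.005476
BA = 3.141593 * 0.005476 = 0.0172034 ≈ 0.0172 m^2

0.0172 m^2


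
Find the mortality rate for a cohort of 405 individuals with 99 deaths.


Mortality rate = 99 / 405 = 0.244444 ≈ 0.2444

0.2444


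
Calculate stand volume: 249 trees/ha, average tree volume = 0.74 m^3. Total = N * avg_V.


V_stand = 249 * 0.74 = 184.26 ≈ 184.3 m^3/ha

184.3 m^3/ha


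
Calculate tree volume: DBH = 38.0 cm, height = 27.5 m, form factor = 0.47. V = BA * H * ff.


(D/200)^2 = (38.0/200)^2 = 0.19^2 = 0.0361
BA = 3.141593 * 0.0361 = 0.113412 m^2
V = 0.113412 * 27.5 * 0.47 = 1.46585 ≈ 1.466 m^3

1.466 m^3


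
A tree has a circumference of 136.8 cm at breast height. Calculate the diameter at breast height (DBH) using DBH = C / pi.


DBH = C / pi = 136.8 / 3.141593 = 43.5448 ≈ 43.54 cm

43.54 cm


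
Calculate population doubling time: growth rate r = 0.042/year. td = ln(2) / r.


td = ln(2) / 0.042 = 0.693147 / 0.042 = 16.5035 ≈ 16.5 years

16.5 years


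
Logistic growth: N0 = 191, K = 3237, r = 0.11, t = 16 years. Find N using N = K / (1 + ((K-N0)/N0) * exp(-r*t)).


(K - N0)/N0 = (3237 - 191)/191 = 3046/191 = 15.9476
r*t = 0.11 * 16 = 1.76; exp(-1.76) = 0.172045
15.9476 * 0.172045 = 2.74370
1 + 2.74370 = 3.74370
N = 3237 / 3.74370 = 864.653 ≈ 865

865


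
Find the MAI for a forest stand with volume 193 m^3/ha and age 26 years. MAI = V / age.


MAI = 193 / 26 = 7.4231 ≈ 7.42 m^3/ha/yr

7.42 m^3/ha/yr


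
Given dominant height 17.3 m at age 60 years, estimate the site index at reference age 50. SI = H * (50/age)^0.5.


50/60 = 0.833333
(0.833333)^0.5 = 0.912871
SI = 17.3 * 0.912871 = 15.7927 ≈ 15.8 m

15.8 m


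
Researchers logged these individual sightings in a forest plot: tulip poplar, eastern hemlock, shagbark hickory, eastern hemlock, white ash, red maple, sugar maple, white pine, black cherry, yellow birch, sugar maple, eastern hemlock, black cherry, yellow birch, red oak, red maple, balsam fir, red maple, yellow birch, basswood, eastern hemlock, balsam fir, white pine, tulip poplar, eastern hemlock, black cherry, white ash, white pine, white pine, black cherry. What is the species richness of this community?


Total individuals logged = 30
Distinct species (count of individuals): tulip poplar (2), eastern hemlock (5), shagbark hickory (1), white ash (2), red maple (3), sugar maple (2), white pine (4), black cherry (4), yellow birch (3), red oak (1), balsam fir (2), basswood (1)
Species richness = number of distinct species = 12

12


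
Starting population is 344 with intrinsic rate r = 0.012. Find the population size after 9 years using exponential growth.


r*t = 0.012 * 9 = 0.108
exp(0.108) = 1.11405
N = 344 * 1.11405 = 383.233 ≈ 383

383


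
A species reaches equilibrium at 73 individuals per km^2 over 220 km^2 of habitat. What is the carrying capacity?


K = 73 * 220 = 16060 individuals

16060 individuals


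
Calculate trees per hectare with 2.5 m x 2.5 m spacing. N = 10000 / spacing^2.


N = 10000 / 2.5^2 = 10000 / 6.25 = 1600.00 ≈ 1600 trees/ha

1600 trees/ha


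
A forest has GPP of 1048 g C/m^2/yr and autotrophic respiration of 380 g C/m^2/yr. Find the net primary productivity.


NPP = GPP - Ra = 1048 - 380 = 668 g C/m^2/yr

668 g C/m^2/yr


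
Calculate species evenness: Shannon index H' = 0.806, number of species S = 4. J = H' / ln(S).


ln(4) = 1.38629
J = H' / ln(S) = 0.806 / 1.38629 = 0.581408 ≈ 0.5814

0.5814


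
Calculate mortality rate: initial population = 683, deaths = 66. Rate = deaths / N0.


Mortality rate = 66 / 683 = 0.096633 ≈ 0.0966

0.0966


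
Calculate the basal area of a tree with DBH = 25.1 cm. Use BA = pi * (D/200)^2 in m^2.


D/200 = 25.1/200 = 0.1255 m
(D/200)^2 = 0.1255^2 = 0.01575025
BA = 3.141593 * 0.01575025 = 0.0494809 ≈ 0.0495 m^2

0.0495 m^2


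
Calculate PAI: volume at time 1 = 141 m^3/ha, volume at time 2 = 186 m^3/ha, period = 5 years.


PAI = (V2 - V1) / period = (186 - 141) / 5 = 45 / 5 = 9.00 m^3/ha/yr

9.00 m^3/ha/yr


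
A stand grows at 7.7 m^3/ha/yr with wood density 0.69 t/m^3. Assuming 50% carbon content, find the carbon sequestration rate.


C = 7.7 * 0.69 * 0.5 = 2.6565 ≈ 2.66 t C/ha/yr

2.66 t C/ha/yr


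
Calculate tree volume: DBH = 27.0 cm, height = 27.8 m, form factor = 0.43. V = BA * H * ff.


(D/200)^2 = (27.0/200)^2 = 0.135^2 = 0.018225
BA = 3.141593 * 0.018225 = 0.0572555 m^2
V = 0.0572555 * 27.8 * 0.43 = 0.684432 ≈ 0.684 m^3

0.684 m^3


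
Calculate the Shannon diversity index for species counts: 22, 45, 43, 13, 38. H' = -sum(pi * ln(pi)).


Total N = 22 + 45 + 43 + 13 + 38 = 161
Per-species terms:
  p = 22/161 = 0.136646; ln(p) = -1.990362; p*ln(p) = 0.136646 * (-1.990362) = -0.271975
  p = 45/161 = 0.279503; ln(p) = -1.274742; p*ln(p) = 0.279503 * (-1.274742) = -0.356294
  p = 43/161 = 0.267081; ln(p) = -1.320203; p*ln(p) = 0.267081 * (-1.320203) = -0.352601
  p = 13/161 = 0.080745; ln(p) = -2.516459; p*ln(p) = 0.080745 * (-2.516459) = -0.203191
  p = 38/161 = 0.236025; ln(p) = -1.443818; p*ln(p) = 0.236025 * (-1.443818) = -0.340777
sum(p*ln(p)) = (-0.271975) + (-0.356294) + (-0.352601) + (-0.203191) + (-0.340777) = -1.524838
H' = -(-1.524838) = 1.524838 ≈ 1.5248

1.5248


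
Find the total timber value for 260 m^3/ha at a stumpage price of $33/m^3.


Value = 260 * 33 = $8580/ha

$8580/ha


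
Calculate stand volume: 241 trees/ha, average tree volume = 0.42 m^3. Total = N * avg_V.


V_stand = 241 * 0.42 = 101.22 ≈ 101.2 m^3/ha

101.2 m^3/ha


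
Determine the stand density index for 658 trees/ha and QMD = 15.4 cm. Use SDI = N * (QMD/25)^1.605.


QMD/25 = 15.4/25 = 0.616
(0.616)^1.605 = exp(1.605 * ln(0.616)) = exp(1.605 * (-0.484508)) = exp(-0.777635) = 0.459491
SDI = 658 * 0.459491 = 302.345 ≈ 302

302


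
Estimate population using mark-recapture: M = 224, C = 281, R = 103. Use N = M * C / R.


N = M * C / R = 224 * 281 / 103 = 62944 / 103 = 611.11 ≈ 611

611 individuals


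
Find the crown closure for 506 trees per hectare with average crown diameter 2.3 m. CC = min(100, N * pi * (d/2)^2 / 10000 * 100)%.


(d/2)^2 = (2.3/2)^2 = 1.15^2 = 1.3225
Crown area = 3.141593 * 1.3225 = 4.15476 m^2
N * area / 10000 * 100 = 506 * 4.15476 / 10000 * 100 = 21.0231
CC = min(100, 21.0231) = 21.0231 ≈ 21.0%

21.0%


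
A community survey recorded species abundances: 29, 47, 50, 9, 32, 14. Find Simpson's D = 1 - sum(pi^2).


Total N = 29 + 47 + 50 + 9 + 32 + 14 = 181
Per-species terms:
  p = 29/181 = 0.160221; p^2 = 0.160221^2 = 0.025671
  p = 47/181 = 0.259669; p^2 = 0.259669^2 = 0.067428
  p = 50/181 = 0.276243; p^2 = 0.276243^2 = 0.076310
  p = 9/181 = 0.049724; p^2 = 0.049724^2 = 0.002472
  p = 32/181 = 0.176796; p^2 = 0.176796^2 = 0.031257
  p = 14/181 = 0.077348; p^2 = 0.077348^2 = 0.005983
sum(p^2) = 0.025671 + 0.067428 + 0.076310 + 0.002472 + 0.031257 + 0.005983 = 0.209121
D = 1 - 0.209121 = 0.790879 ≈ 0.7909

0.7909


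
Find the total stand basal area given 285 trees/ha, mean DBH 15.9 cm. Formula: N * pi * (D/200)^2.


(D/200)^2 = (15.9/200)^2 = 0.0795^2 = 0.00632025
Individual BA = 3.141593 * 0.00632025 = 0.0198557 m^2
Stand BA = 285 * 0.0198557 = 5.65887 ≈ 5.66 m^2/ha

5.66 m^2/ha


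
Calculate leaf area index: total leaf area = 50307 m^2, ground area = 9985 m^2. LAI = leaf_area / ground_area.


LAI = 50307 / 9985 = 5.0383 ≈ 5.04

5.04


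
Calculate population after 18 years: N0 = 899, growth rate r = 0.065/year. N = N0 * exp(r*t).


r*t = 0.065 * 18 = 1.17
exp(1.17) = 3.22199
N = 899 * 3.22199 = 2896.57 ≈ 2897

2897


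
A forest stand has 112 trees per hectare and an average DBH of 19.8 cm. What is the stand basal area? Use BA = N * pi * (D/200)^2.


(D/200)^2 = (19.8/200)^2 = 0.099^2 = 0.009801
Individual BA = 3.141593 * 0.009801 = 0.0307908 m^2
Stand BA = 112 * 0.0307908 = 3.44857 ≈ 3.45 m^2/ha

3.45 m^2/ha


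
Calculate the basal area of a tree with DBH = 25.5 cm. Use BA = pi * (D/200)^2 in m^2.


D/200 = 25.5/200 = 0.1275 m
(D/200)^2 = 0.1275^2 = 0.01625625
BA = 3.141593 * 0.01625625 = 0.0510705 ≈ 0.0511 m^2

0.0511 m^2


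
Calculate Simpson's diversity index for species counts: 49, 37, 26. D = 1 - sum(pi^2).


Total N = 49 + 37 + 26 = 112
Per-species terms:
  p = 49/112 = 0.437500; p^2 = 0.437500^2 = 0.191406
  p = 37/112 = 0.330357; p^2 = 0.330357^2 = 0.109136
  p = 26/112 = 0.232143; p^2 = 0.232143^2 = 0.053890
sum(p^2) = 0.191406 + 0.109136 + 0.053890 = 0.354432
D = 1 - 0.354432 = 0.645568 ≈ 0.6456

0.6456


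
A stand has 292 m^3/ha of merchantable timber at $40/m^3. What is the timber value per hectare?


Value = 292 * 40 = $11680/ha

$11680/ha


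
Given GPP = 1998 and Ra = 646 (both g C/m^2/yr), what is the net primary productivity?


NPP = GPP - Ra = 1998 - 646 = 1352 g C/m^2/yr

1352 g C/m^2/yr


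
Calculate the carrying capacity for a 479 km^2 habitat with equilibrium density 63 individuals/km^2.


K = 63 * 479 = 30177 individuals

30177 individuals


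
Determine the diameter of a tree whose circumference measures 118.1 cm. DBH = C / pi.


DBH = C / pi = 118.1 / 3.141593 = 37.5924 ≈ 37.59 cm

37.59 cm


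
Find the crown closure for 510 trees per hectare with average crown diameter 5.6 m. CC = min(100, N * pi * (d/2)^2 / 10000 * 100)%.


(d/2)^2 = (5.6/2)^2 = 2.8^2 = 7.84
Crown area = 3.141593 * 7.84 = 24.6301 m^2
N * area / 10000 * 100 = 510 * 24.6301 / 10000 * 100 = 125.614
CC = min(100, 125.614) = 100%

100%


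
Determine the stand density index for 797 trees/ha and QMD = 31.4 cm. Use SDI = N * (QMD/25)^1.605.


QMD/25 = 31.4/25 = 1.256
(1.256)^1.605 = exp(1.605 * ln(1.256)) = exp(1.605 * 0.227932) = exp(0.365831) = 1.44171
SDI = 797 * 1.44171 = 1149.04 ≈ 1149

1149


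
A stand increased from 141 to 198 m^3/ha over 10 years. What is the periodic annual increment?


PAI = (V2 - V1) / period = (198 - 141) / 10 = 57 / 10 = 5.70 m^3/ha/yr

5.70 m^3/ha/yr


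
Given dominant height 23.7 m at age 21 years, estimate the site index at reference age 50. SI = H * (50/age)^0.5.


50/21 = 2.38095
(2.38095)^0.5 = 1.54303
SI = 23.7 * 1.54303 = 36.5698 ≈ 36.6 m

36.6 m


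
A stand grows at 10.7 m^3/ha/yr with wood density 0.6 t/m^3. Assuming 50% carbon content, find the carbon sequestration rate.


C = 10.7 * 0.6 * 0.5 = 3.21 t C/ha/yr

3.21 t C/ha/yr


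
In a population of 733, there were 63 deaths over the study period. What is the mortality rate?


Mortality rate = 63 / 733 = 0.085948 ≈ 0.0859

0.0859


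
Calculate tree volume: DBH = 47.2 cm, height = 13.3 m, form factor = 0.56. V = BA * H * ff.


(D/200)^2 = (47.2/200)^2 = 0.236^2 = 0.055696
BA = 3.141593 * 0.055696 = 0.174974 m^2
V = 0.174974 * 13.3 * 0.56 = 1.30321 ≈ 1.303 m^3

1.303 m^3


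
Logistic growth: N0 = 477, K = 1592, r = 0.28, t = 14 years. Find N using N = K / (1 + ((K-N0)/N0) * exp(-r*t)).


(K - N0)/N0 = (1592 - 477)/477 = 1115/477 = 2.33753
r*t = 0.28 * 14 = 3.92; exp(-3.92) = 0.0198411
2.33753 * 0.0198411 = 0.0463792
1 + 0.0463792 = 1.04638
N = 1592 / 1.04638 = 1521.44 ≈ 1521

1521


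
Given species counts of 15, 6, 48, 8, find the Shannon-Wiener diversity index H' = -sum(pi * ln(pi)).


Total N = 15 + 6 + 48 + 8 = 77
Per-species terms:
  p = 15/77 = 0.194805; ln(p) = -1.635756; p*ln(p) = 0.194805 * (-1.635756) = -0.318653
  p = 6/77 = 0.077922; ln(p) = -2.552047; p*ln(p) = 0.077922 * (-2.552047) = -0.198861
  p = 48/77 = 0.623377; ln(p) = -0.472604; p*ln(p) = 0.623377 * (-0.472604) = -0.294610
  p = 8/77 = 0.103896; ln(p) = -2.264365; p*ln(p) = 0.103896 * (-2.264365) = -0.235258
sum(p*ln(p)) = (-0.318653) + (-0.198861) + (-0.294610) + (-0.235258) = -1.047382
H' = -(-1.047382) = 1.047382 ≈ 1.0474

1.0474


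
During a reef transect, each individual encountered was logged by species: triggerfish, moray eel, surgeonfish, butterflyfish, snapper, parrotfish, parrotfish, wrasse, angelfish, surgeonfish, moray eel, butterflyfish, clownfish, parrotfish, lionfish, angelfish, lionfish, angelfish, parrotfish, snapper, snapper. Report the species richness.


Total individuals logged = 21
Distinct species (count of individuals): triggerfish (1), moray eel (2), surgeonfish (2), butterflyfish (2), snapper (3), parrotfish (4), wrasse (1), angelfish (3), clownfish (1), lionfish (2)
Species richness = number of distinct species = 10

10


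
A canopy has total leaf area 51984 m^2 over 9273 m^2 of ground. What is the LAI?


LAI = 51984 / 9273 = 5.6060 ≈ 5.61

5.61


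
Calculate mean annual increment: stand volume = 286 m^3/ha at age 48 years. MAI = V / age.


MAI = 286 / 48 = 5.9583 ≈ 5.96 m^3/ha/yr

5.96 m^3/ha/yr


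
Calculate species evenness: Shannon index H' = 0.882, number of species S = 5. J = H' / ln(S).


ln(5) = 1.60944
J = H' / ln(S) = 0.882 / 1.60944 = 0.548017 ≈ 0.5480

0.5480


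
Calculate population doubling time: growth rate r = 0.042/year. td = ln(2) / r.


td = ln(2) / 0.042 = 0.693147 / 0.042 = 16.5035 ≈ 16.5 years

16.5 years


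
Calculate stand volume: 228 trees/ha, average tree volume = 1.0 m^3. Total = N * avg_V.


V_stand = 228 * 1.0 = 228.0 m^3/ha

228.0 m^3/ha


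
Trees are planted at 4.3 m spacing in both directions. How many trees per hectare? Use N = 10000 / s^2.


N = 10000 / 4.3^2 = 10000 / 18.49 = 540.833 ≈ 541 trees/ha

541 trees/ha


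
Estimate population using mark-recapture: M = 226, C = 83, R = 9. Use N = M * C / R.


N = M * C / R = 226 * 83 / 9 = 18758 / 9 = 2084.22 ≈ 2084

2084 individuals


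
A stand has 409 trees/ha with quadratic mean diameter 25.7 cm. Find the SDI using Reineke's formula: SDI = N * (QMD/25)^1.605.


QMD/25 = 25.7/25 = 1.028
(1.028)^1.605 = exp(1.605 * ln(1.028)) = exp(1.605 * 0.0276152) = exp(0.0443224) = 1.04532
SDI = 409 * 1.04532 = 427.536 ≈ 428

428


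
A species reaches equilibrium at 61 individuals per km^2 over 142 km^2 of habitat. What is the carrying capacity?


K = 61 * 142 = 8662 individuals

8662 individuals


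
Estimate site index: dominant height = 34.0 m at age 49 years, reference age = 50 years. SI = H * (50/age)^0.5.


50/49 = 1.02041
(1.02041)^0.5 = 1.01015
SI = 34.0 * 1.01015 = 34.3451 ≈ 34.3 m

34.3 m


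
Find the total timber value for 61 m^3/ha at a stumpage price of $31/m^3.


Value = 61 * 31 = $1891/ha

$1891/ha


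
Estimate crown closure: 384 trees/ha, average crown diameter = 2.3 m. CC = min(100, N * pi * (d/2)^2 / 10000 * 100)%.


(d/2)^2 = (2.3/2)^2 = 1.15^2 = 1.3225
Crown area = 3.141593 * 1.3225 = 4.15476 m^2
N * area / 10000 * 100 = 384 * 4.15476 / 10000 * 100 = 15.9543
CC = min(100, 15.9543) = 15.9543 ≈ 16.0%

16.0%


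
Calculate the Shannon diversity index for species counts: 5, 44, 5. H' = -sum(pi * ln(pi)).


Total N = 5 + 44 + 5 = 54
Per-species terms:
  p = 5/54 = 0.092593; ln(p) = -2.379542; p*ln(p) = 0.092593 * (-2.379542) = -0.220329
  p = 44/54 = 0.814815; ln(p) = -0.204794; p*ln(p) = 0.814815 * (-0.204794) = -0.166869
  p = 5/54 = 0.092593; ln(p) = -2.379542; p*ln(p) = 0.092593 * (-2.379542) = -0.220329
sum(p*ln(p)) = (-0.220329) + (-0.166869) + (-0.220329) = -0.607527
H' = -(-0.607527) = 0.607527 ≈ 0.6075

0.6075


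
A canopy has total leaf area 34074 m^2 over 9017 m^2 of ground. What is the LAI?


LAI = 34074 / 9017 = 3.7789 ≈ 3.78

3.78


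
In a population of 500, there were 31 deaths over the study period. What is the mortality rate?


Mortality rate = 31 / 500 = 0.0620

0.0620


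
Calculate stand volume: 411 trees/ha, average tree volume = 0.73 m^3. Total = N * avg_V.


V_stand = 411 * 0.73 = 300.03 ≈ 300.0 m^3/ha

300.0 m^3/ha


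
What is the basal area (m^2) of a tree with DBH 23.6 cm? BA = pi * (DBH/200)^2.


D/200 = 23.6/200 = 0.118 m
(D/200)^2 = 0.118^2 = 0.013924
BA = 3.141593 * 0.013924 = 0.0437435 ≈ 0.0437 m^2

0.0437 m^2


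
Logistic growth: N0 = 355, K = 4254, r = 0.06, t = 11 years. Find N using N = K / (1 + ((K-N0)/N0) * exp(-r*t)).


(K - N0)/N0 = (4254 - 355)/355 = 3899/355 = 10.9831
r*t = 0.06 * 11 = 0.66; exp(-0.66) = 0.516851
10.9831 * 0.516851 = 5.67663
1 + 5.67663 = 6.67663
N = 4254 / 6.67663 = 637.148 ≈ 637

637


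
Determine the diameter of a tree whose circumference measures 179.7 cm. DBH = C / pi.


DBH = C / pi = 179.7 / 3.141593 = 57.2003 ≈ 57.20 cm

57.20 cm


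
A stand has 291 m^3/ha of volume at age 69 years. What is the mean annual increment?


MAI = 291 / 69 = 4.2174 ≈ 4.22 m^3/ha/yr

4.22 m^3/ha/yr


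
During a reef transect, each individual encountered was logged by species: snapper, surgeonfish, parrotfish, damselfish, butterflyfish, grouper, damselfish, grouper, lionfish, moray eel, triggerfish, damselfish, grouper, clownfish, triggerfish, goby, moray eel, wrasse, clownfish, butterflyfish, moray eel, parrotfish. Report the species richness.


Total individuals logged = 22
Distinct species (count of individuals): snapper (1), surgeonfish (1), parrotfish (2), damselfish (3), butterflyfish (2), grouper (3), lionfish (1), moray eel (3), triggerfish (2), clownfish (2), goby (1), wrasse (1)
Species richness = number of distinct species = 12

12


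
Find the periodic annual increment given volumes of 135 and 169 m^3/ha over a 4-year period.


PAI = (V2 - V1) / period = (169 - 135) / 4 = 34 / 4 = 8.50 m^3/ha/yr

8.50 m^3/ha/yr


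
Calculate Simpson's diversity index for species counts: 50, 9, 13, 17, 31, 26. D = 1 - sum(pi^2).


Total N = 50 + 9 + 13 + 17 + 31 + 26 = 146
Per-species terms:
  p = 50/146 = 0.342466; p^2 = 0.342466^2 = 0.117283
  p = 9/146 = 0.061644; p^2 = 0.061644^2 = 0.003800
  p = 13/146 = 0.089041; p^2 = 0.089041^2 = 0.007928
  p = 17/146 = 0.116438; p^2 = 0.116438^2 = 0.013558
  p = 31/146 = 0.212329; p^2 = 0.212329^2 = 0.045084
  p = 26/146 = 0.178082; p^2 = 0.178082^2 = 0.031713
sum(p^2) = 0.117283 + 0.003800 + 0.007928 + 0.013558 + 0.045084 + 0.031713 = 0.219366
D = 1 - 0.219366 = 0.780634 ≈ 0.7806

0.7806


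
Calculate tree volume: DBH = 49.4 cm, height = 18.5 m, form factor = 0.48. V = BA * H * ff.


(D/200)^2 = (49.4/200)^2 = 0.247^2 = 0.061009
BA = 3.141593 * 0.061009 = 0.191665 m^2
V = 0.191665 * 18.5 * 0.48 = 1.70199 ≈ 1.702 m^3

1.702 m^3


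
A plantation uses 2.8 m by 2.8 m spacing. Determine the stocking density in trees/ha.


N = 10000 / 2.8^2 = 10000 / 7.84 = 1275.51 ≈ 1276 trees/ha

1276 trees/ha


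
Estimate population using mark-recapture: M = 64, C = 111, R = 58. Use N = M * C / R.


N = M * C / R = 64 * 111 / 58 = 7104 / 58 = 122.48 ≈ 122

122 individuals


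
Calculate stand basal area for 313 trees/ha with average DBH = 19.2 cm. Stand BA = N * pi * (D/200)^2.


(D/200)^2 = (19.2/200)^2 = 0.096^2 = 0.009216
Individual BA = 3.141593 * 0.009216 = 0.0289529 m^2
Stand BA = 313 * 0.0289529 = 9.06226 ≈ 9.06 m^2/ha

9.06 m^2/ha


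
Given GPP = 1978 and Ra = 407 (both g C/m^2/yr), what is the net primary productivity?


NPP = GPP - Ra = 1978 - 407 = 1571 g C/m^2/yr

1571 g C/m^2/yr


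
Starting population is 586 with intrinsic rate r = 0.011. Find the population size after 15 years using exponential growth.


r*t = 0.011 * 15 = 0.165
exp(0.165) = 1.17939
N = 586 * 1.17939 = 691.123 ≈ 691

691


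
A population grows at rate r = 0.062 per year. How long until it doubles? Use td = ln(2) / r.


td = ln(2) / 0.062 = 0.693147 / 0.062 = 11.1798 ≈ 11.2 years

11.2 years


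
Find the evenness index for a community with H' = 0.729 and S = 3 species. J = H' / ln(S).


ln(3) = 1.09861
J = H' / ln(S) = 0.729 / 1.09861 = 0.663566 ≈ 0.6636

0.6636


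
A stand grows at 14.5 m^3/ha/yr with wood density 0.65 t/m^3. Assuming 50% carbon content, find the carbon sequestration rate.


C = 14.5 * 0.65 * 0.5 = 4.7125 ≈ 4.71 t C/ha/yr

4.71 t C/ha/yr


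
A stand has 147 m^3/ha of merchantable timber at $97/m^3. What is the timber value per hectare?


Value = 147 * 97 = $14259/ha

$14259/ha


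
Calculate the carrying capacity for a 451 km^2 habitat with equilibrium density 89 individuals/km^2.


K = 89 * 451 = 40139 individuals

40139 individuals


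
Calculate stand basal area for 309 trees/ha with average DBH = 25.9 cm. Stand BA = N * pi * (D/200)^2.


(D/200)^2 = (25.9/200)^2 = 0.1295^2 = 0.01677025
Individual BA = 3.141593 * 0.01677025 = 0.0526853 m^2
Stand BA = 309 * 0.0526853 = 16.2798 ≈ 16.28 m^2/ha

16.28 m^2/ha


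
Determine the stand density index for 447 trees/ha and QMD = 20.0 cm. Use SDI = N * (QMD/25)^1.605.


QMD/25 = 20.0/25 = 0.8
(0.8)^1.605 = exp(1.605 * ln(0.8)) = exp(1.605 * (-0.223144)) = exp(-0.358146) = 0.698971
SDI = 447 * 0.698971 = 312.440 ≈ 312

312


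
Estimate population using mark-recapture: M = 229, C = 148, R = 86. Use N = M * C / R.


N = M * C / R = 229 * 148 / 86 = 33892 / 86 = 394.09 ≈ 394

394 individuals
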